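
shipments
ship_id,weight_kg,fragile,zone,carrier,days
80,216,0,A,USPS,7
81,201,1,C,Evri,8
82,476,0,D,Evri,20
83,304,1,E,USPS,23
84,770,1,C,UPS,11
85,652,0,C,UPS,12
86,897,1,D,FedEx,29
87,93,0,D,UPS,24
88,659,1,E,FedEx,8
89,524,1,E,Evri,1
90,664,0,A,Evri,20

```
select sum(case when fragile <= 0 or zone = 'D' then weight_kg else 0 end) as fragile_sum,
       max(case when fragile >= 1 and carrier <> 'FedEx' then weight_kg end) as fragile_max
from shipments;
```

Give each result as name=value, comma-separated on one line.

[fragile_sum: fragile <= 0 or zone = 'D']
ship_id=80: ✓ → 216
ship_id=81: ✗
ship_id=82: ✓ → 476
ship_id=83: ✗
ship_id=84: ✗
ship_id=85: ✓ → 652
ship_id=86: ✓ → 897
ship_id=87: ✓ → 93
ship_id=88: ✗
ship_id=89: ✗
ship_id=90: ✓ → 664
fragile_sum = 216 + 476 + 652 + 897 + 93 + 664 = 2998
—
[fragile_max: fragile >= 1 and carrier <> 'FedEx']
ship_id=80: ✗
ship_id=81: ✓ → 201
ship_id=82: ✗
ship_id=83: ✓ → 304
ship_id=84: ✓ → 770
ship_id=85: ✗
ship_id=86: ✗
ship_id=87: ✗
ship_id=88: ✗
ship_id=89: ✓ → 524
ship_id=90: ✗
fragile_max = MAX(201, 304, 770, 524) = 770

fragile_sum=2998, fragile_max=770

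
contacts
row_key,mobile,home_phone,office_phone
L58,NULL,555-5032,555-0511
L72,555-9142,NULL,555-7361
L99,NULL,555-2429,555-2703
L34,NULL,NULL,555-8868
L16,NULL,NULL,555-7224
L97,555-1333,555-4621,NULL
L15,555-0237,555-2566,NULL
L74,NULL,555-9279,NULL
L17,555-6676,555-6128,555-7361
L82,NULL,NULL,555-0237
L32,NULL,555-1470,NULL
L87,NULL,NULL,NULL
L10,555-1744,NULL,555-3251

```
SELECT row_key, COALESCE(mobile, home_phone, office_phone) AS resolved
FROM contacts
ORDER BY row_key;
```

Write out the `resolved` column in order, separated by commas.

row_key=L10: mobile=555-1744 → 555-1744
row_key=L15: mobile=555-0237 → 555-0237
row_key=L16: mobile=NULL, home_phone=NULL, office_phone=555-7224 → 555-7224
row_key=L17: mobile=555-6676 → 555-6676
row_key=L32: mobile=NULL, home_phone=555-1470 → 555-1470
row_key=L34: mobile=NULL, home_phone=NULL, office_phone=555-8868 → 555-8868
row_key=L58: mobile=NULL, home_phone=555-5032 → 555-5032
row_key=L72: mobile=555-9142 → 555-9142
row_key=L74: mobile=NULL, home_phone=555-9279 → 555-9279
row_key=L82: mobile=NULL, home_phone=NULL, office_phone=555-0237 → 555-0237
row_key=L87: mobile=NULL, home_phone=NULL, office_phone=NULL (all NULL) → NULL
row_key=L97: mobile=555-1333 → 555-1333
row_key=L99: mobile=NULL, home_phone=555-2429 → 555-2429

555-1744, 555-0237, 555-7224, 555-6676, 555-1470, 555-8868, 555-5032, 555-9142, 555-9279, 555-0237, NULL, 555-1333, 555-2429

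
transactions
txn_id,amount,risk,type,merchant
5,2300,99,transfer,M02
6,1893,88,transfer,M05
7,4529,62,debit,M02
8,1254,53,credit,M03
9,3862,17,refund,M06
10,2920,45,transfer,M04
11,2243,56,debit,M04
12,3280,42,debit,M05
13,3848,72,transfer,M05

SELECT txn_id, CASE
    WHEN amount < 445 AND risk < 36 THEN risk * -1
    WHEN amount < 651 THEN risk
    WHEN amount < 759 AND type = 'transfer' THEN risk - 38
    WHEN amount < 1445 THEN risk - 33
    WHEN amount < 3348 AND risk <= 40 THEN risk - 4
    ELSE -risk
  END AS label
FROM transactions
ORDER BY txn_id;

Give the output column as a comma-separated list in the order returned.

-99, -88, -62, 20, -17, -45, -56, -42, -72

txn_id=5: ELSE → -99
txn_id=6: ELSE → -88
txn_id=7: ELSE → -62
txn_id=8: amount < 1445 → 20
txn_id=9: ELSE → -17
txn_id=10: ELSE → -45
txn_id=11: ELSE → -56
txn_id=12: ELSE → -42
txn_id=13: ELSE → -72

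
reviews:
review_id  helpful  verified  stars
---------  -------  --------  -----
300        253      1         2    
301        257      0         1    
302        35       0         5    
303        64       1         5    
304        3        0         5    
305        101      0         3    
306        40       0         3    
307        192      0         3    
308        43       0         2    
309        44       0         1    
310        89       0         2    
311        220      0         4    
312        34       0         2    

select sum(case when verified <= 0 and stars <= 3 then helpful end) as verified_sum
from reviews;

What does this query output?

review_id=300: ✗
review_id=301: ✓ → 257
review_id=302: ✗
review_id=303: ✗
review_id=304: ✗
review_id=305: ✓ → 101
review_id=306: ✓ → 40
review_id=307: ✓ → 192
review_id=308: ✓ → 43
review_id=309: ✓ → 44
review_id=310: ✓ → 89
review_id=311: ✗
review_id=312: ✓ → 34
verified_sum = 257 + 101 + 40 + 192 + 43 + 44 + 89 + 34 = 800

800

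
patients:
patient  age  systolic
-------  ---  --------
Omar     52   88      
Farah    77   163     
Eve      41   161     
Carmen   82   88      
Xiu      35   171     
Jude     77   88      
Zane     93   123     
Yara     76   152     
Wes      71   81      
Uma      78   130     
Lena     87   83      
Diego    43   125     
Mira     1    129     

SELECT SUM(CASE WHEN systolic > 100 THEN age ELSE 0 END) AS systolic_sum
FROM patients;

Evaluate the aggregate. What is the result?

patient=Omar: ✗
patient=Farah: ✓ → 77
patient=Eve: ✓ → 41
patient=Carmen: ✗
patient=Xiu: ✓ → 35
patient=Jude: ✗
patient=Zane: ✓ → 93
patient=Yara: ✓ → 76
patient=Wes: ✗
patient=Uma: ✓ → 78
patient=Lena: ✗
patient=Diego: ✓ → 43
patient=Mira: ✓ → 1
systolic_sum = 77 + 41 + 35 + 93 + 76 + 78 + 43 + 1 = 444

444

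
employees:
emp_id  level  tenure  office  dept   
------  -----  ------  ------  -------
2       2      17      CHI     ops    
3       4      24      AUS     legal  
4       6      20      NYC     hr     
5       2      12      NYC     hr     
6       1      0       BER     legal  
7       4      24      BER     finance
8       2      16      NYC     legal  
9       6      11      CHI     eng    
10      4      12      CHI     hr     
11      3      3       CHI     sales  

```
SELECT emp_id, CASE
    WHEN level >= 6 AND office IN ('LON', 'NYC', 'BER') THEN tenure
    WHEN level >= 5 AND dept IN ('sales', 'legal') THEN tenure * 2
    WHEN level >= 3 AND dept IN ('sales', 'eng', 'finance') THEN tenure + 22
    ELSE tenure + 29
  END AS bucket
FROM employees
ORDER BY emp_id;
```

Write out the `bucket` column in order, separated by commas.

emp_id=2: ELSE → 46
emp_id=3: ELSE → 53
emp_id=4: level >= 6 AND office IN ('LON', 'NYC', 'BER') → 20
emp_id=5: ELSE → 41
emp_id=6: ELSE → 29
emp_id=7: level >= 3 AND dept IN ('sales', 'eng', 'finance') → 46
emp_id=8: ELSE → 45
emp_id=9: level >= 3 AND dept IN ('sales', 'eng', 'finance') → 33
emp_id=10: ELSE → 41
emp_id=11: level >= 3 AND dept IN ('sales', 'eng', 'finance') → 25

46, 53, 20, 41, 29, 46, 45, 33, 41, 25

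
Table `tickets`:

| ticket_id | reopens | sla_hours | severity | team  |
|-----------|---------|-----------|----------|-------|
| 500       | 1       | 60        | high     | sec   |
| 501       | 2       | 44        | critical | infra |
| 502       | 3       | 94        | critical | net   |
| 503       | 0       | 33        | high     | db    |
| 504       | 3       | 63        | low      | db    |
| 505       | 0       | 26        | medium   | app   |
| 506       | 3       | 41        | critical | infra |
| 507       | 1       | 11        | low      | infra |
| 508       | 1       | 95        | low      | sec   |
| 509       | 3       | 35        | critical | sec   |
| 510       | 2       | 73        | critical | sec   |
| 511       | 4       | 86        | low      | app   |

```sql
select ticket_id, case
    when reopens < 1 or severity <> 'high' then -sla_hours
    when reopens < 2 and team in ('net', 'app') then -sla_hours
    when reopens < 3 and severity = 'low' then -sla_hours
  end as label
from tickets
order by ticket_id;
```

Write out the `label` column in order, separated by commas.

NULL, -44, -94, -33, -63, -26, -41, -11, -95, -35, -73, -86

ticket_id=500: (no match → NULL) → NULL
ticket_id=501: reopens < 1 or severity <> 'high' → -44
ticket_id=502: reopens < 1 or severity <> 'high' → -94
ticket_id=503: reopens < 1 or severity <> 'high' → -33
ticket_id=504: reopens < 1 or severity <> 'high' → -63
ticket_id=505: reopens < 1 or severity <> 'high' → -26
ticket_id=506: reopens < 1 or severity <> 'high' → -41
ticket_id=507: reopens < 1 or severity <> 'high' → -11
ticket_id=508: reopens < 1 or severity <> 'high' → -95
ticket_id=509: reopens < 1 or severity <> 'high' → -35
ticket_id=510: reopens < 1 or severity <> 'high' → -73
ticket_id=511: reopens < 1 or severity <> 'high' → -86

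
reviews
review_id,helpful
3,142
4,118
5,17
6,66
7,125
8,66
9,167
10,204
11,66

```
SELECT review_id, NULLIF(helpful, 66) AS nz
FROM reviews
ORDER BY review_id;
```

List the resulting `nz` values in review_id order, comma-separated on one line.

142, 118, 17, NULL, 125, NULL, 167, 204, NULL

review_id=3: helpful=142 vs 66: differ → 142
review_id=4: helpful=118 vs 66: differ → 118
review_id=5: helpful=17 vs 66: differ → 17
review_id=6: helpful=66 vs 66: equal → NULL
review_id=7: helpful=125 vs 66: differ → 125
review_id=8: helpful=66 vs 66: equal → NULL
review_id=9: helpful=167 vs 66: differ → 167
review_id=10: helpful=204 vs 66: differ → 204
review_id=11: helpful=66 vs 66: equal → NULL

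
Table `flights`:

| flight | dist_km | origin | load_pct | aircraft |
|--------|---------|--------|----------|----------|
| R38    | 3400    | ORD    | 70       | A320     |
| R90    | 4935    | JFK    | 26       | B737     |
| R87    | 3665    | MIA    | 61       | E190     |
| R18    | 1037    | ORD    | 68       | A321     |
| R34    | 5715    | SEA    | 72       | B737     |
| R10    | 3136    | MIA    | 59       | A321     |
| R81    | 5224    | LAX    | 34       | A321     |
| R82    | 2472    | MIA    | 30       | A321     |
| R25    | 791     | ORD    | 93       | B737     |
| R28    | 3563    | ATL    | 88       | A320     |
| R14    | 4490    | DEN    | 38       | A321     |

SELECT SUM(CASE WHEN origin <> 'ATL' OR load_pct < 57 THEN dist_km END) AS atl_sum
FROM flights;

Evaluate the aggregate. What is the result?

flight=R38: ✓ → 3400
flight=R90: ✓ → 4935
flight=R87: ✓ → 3665
flight=R18: ✓ → 1037
flight=R34: ✓ → 5715
flight=R10: ✓ → 3136
flight=R81: ✓ → 5224
flight=R82: ✓ → 2472
flight=R25: ✓ → 791
flight=R28: ✗
flight=R14: ✓ → 4490
atl_sum = 3400 + 4935 + 3665 + 1037 + 5715 + 3136 + 5224 + 2472 + 791 + 4490 = 34865

34865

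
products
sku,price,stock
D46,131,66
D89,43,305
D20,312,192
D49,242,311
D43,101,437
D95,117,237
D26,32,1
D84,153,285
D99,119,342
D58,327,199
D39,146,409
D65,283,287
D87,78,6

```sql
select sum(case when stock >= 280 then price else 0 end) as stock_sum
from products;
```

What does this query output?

sku=D46: ✗
sku=D89: ✓ → 43
sku=D20: ✗
sku=D49: ✓ → 242
sku=D43: ✓ → 101
sku=D95: ✗
sku=D26: ✗
sku=D84: ✓ → 153
sku=D99: ✓ → 119
sku=D58: ✗
sku=D39: ✓ → 146
sku=D65: ✓ → 283
sku=D87: ✗
stock_sum = 43 + 242 + 101 + 153 + 119 + 146 + 283 = 1087

1087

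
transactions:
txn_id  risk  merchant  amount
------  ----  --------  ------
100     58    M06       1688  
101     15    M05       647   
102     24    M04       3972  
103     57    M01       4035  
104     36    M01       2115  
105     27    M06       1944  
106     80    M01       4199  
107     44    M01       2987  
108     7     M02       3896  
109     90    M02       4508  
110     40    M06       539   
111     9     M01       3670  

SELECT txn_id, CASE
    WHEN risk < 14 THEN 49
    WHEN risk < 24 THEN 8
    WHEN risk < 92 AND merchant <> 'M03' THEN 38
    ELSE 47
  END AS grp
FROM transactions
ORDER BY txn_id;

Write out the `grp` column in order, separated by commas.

txn_id=100: risk < 92 AND merchant <> 'M03' → 38
txn_id=101: risk < 24 → 8
txn_id=102: risk < 92 AND merchant <> 'M03' → 38
txn_id=103: risk < 92 AND merchant <> 'M03' → 38
txn_id=104: risk < 92 AND merchant <> 'M03' → 38
txn_id=105: risk < 92 AND merchant <> 'M03' → 38
txn_id=106: risk < 92 AND merchant <> 'M03' → 38
txn_id=107: risk < 92 AND merchant <> 'M03' → 38
txn_id=108: risk < 14 → 49
txn_id=109: risk < 92 AND merchant <> 'M03' → 38
txn_id=110: risk < 92 AND merchant <> 'M03' → 38
txn_id=111: risk < 14 → 49

38, 8, 38, 38, 38, 38, 38, 38, 49, 38, 38, 49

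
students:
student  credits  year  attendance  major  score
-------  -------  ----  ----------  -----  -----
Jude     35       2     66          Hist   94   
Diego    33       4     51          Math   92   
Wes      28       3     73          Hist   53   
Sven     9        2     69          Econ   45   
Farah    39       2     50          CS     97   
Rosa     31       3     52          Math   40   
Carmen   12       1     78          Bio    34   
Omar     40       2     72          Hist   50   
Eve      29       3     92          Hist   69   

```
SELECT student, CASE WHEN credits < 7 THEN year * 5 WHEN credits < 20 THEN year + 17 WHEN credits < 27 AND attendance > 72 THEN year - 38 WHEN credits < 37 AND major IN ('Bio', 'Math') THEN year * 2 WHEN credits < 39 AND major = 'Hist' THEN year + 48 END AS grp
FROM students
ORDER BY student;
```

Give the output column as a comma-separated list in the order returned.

student=Carmen: credits < 20 → 18
student=Diego: credits < 37 AND major IN ('Bio', 'Math') → 8
student=Eve: credits < 39 AND major = 'Hist' → 51
student=Farah: (no match → NULL) → NULL
student=Jude: credits < 39 AND major = 'Hist' → 50
student=Omar: (no match → NULL) → NULL
student=Rosa: credits < 37 AND major IN ('Bio', 'Math') → 6
student=Sven: credits < 20 → 19
student=Wes: credits < 39 AND major = 'Hist' → 51

18, 8, 51, NULL, 50, NULL, 6, 19, 51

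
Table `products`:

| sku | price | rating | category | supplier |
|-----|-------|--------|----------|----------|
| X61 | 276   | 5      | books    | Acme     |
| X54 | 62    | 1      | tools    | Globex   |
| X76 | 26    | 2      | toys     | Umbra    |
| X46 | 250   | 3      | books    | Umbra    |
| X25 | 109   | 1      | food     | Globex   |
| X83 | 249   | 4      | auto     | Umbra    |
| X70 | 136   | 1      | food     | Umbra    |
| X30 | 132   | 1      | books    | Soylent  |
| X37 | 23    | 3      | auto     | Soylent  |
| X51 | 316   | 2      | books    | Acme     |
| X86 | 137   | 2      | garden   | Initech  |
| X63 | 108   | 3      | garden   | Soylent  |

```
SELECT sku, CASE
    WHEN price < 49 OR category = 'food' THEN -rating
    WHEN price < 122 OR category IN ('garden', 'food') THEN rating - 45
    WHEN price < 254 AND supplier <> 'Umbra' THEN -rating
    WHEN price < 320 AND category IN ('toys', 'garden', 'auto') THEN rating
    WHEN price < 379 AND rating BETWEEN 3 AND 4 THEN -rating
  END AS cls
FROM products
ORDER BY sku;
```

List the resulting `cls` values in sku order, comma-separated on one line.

sku=X25: price < 49 OR category = 'food' → -1
sku=X30: price < 254 AND supplier <> 'Umbra' → -1
sku=X37: price < 49 OR category = 'food' → -3
sku=X46: price < 379 AND rating BETWEEN 3 AND 4 → -3
sku=X51: (no match → NULL) → NULL
sku=X54: price < 122 OR category IN ('garden', 'food') → -44
sku=X61: (no match → NULL) → NULL
sku=X63: price < 122 OR category IN ('garden', 'food') → -42
sku=X70: price < 49 OR category = 'food' → -1
sku=X76: price < 49 OR category = 'food' → -2
sku=X83: price < 320 AND category IN ('toys', 'garden', 'auto') → 4
sku=X86: price < 122 OR category IN ('garden', 'food') → -43

-1, -1, -3, -3, NULL, -44, NULL, -42, -1, -2, 4, -43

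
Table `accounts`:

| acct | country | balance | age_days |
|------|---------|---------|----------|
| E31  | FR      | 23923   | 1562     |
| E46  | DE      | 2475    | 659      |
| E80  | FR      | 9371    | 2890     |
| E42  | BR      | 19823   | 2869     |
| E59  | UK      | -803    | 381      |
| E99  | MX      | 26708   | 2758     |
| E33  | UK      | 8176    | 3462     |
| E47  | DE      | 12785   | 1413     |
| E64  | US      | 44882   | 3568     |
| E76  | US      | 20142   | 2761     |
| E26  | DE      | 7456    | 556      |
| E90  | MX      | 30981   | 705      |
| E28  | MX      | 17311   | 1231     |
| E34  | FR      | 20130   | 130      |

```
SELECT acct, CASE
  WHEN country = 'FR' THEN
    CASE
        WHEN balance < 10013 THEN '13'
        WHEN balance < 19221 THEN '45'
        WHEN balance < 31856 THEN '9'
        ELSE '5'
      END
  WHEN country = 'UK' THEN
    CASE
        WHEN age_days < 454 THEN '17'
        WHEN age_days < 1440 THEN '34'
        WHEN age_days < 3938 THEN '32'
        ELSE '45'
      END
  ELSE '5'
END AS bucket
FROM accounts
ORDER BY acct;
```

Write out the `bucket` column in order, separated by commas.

acct=E26: country='DE' → outer ELSE → 5
acct=E28: country='MX' → outer ELSE → 5
acct=E31: country='FR' → inner[balance < 31856] → 9
acct=E33: country='UK' → inner[age_days < 3938] → 32
acct=E34: country='FR' → inner[balance < 31856] → 9
acct=E42: country='BR' → outer ELSE → 5
acct=E46: country='DE' → outer ELSE → 5
acct=E47: country='DE' → outer ELSE → 5
acct=E59: country='UK' → inner[age_days < 454] → 17
acct=E64: country='US' → outer ELSE → 5
acct=E76: country='US' → outer ELSE → 5
acct=E80: country='FR' → inner[balance < 10013] → 13
acct=E90: country='MX' → outer ELSE → 5
acct=E99: country='MX' → outer ELSE → 5

5, 5, 9, 32, 9, 5, 5, 5, 17, 5, 5, 13, 5, 5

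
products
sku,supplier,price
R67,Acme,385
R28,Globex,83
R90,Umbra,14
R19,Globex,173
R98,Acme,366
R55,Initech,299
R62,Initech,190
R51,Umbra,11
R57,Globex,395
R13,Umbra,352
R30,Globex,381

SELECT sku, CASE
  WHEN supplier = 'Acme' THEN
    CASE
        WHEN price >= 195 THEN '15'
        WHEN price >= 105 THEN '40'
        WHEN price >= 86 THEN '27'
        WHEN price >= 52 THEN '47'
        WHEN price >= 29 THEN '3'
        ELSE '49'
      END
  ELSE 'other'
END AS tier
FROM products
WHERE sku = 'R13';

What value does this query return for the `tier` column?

other

sku = R13: supplier=Umbra, price=352.
supplier='Umbra' → outer ELSE → other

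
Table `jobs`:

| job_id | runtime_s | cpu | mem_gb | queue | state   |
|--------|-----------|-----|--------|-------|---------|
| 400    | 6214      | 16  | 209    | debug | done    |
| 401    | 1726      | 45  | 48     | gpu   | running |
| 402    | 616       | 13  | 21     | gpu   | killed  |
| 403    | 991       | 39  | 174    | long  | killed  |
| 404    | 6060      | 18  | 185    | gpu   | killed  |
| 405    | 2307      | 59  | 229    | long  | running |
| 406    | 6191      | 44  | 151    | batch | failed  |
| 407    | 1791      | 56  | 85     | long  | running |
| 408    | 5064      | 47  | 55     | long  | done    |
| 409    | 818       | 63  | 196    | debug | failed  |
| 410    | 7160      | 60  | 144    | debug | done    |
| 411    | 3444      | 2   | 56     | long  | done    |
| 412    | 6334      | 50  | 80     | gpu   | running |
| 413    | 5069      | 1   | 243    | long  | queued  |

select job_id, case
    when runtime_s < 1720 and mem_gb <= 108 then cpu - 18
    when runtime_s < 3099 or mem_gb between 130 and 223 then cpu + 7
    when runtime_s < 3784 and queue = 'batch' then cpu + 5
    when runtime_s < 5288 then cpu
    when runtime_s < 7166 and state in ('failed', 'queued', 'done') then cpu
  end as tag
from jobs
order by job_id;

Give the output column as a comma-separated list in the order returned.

job_id=400: runtime_s < 3099 or mem_gb between 130 and 223 → 23
job_id=401: runtime_s < 3099 or mem_gb between 130 and 223 → 52
job_id=402: runtime_s < 1720 and mem_gb <= 108 → -5
job_id=403: runtime_s < 3099 or mem_gb between 130 and 223 → 46
job_id=404: runtime_s < 3099 or mem_gb between 130 and 223 → 25
job_id=405: runtime_s < 3099 or mem_gb between 130 and 223 → 66
job_id=406: runtime_s < 3099 or mem_gb between 130 and 223 → 51
job_id=407: runtime_s < 3099 or mem_gb between 130 and 223 → 63
job_id=408: runtime_s < 5288 → 47
job_id=409: runtime_s < 3099 or mem_gb between 130 and 223 → 70
job_id=410: runtime_s < 3099 or mem_gb between 130 and 223 → 67
job_id=411: runtime_s < 5288 → 2
job_id=412: (no match → NULL) → NULL
job_id=413: runtime_s < 5288 → 1

23, 52, -5, 46, 25, 66, 51, 63, 47, 70, 67, 2, NULL, 1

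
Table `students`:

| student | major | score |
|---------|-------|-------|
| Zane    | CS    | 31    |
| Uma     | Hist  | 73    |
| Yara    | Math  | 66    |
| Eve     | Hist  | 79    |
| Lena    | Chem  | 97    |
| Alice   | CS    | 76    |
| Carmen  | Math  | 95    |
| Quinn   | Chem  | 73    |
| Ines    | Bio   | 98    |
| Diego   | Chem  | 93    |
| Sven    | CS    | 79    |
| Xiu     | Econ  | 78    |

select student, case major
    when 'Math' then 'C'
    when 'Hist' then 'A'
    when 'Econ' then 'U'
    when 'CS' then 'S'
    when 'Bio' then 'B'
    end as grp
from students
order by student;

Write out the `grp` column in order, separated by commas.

student=Alice: major='CS' → S
student=Carmen: major='Math' → C
student=Diego: (no match → NULL) → NULL
student=Eve: major='Hist' → A
student=Ines: major='Bio' → B
student=Lena: (no match → NULL) → NULL
student=Quinn: (no match → NULL) → NULL
student=Sven: major='CS' → S
student=Uma: major='Hist' → A
student=Xiu: major='Econ' → U
student=Yara: major='Math' → C
student=Zane: major='CS' → S

S, C, NULL, A, B, NULL, NULL, S, A, U, C, S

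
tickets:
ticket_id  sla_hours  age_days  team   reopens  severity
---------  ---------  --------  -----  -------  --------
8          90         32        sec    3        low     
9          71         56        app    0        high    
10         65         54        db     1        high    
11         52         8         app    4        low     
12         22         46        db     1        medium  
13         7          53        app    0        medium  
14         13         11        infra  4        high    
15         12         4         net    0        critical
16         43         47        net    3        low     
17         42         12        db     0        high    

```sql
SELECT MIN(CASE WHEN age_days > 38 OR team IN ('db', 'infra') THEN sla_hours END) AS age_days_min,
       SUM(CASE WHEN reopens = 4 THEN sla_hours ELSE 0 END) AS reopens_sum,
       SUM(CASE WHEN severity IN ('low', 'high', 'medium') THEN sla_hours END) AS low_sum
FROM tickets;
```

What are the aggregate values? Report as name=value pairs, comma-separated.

[age_days_min: age_days > 38 OR team IN ('db', 'infra')]
ticket_id=8: ✗
ticket_id=9: ✓ → 71
ticket_id=10: ✓ → 65
ticket_id=11: ✗
ticket_id=12: ✓ → 22
ticket_id=13: ✓ → 7
ticket_id=14: ✓ → 13
ticket_id=15: ✗
ticket_id=16: ✓ → 43
ticket_id=17: ✓ → 42
age_days_min = MIN(71, 65, 22, 7, 13, 43, 42) = 7
—
[reopens_sum: reopens = 4]
ticket_id=8: ✗
ticket_id=9: ✗
ticket_id=10: ✗
ticket_id=11: ✓ → 52
ticket_id=12: ✗
ticket_id=13: ✗
ticket_id=14: ✓ → 13
ticket_id=15: ✗
ticket_id=16: ✗
ticket_id=17: ✗
reopens_sum = 52 + 13 = 65
—
[low_sum: severity IN ('low', 'high', 'medium')]
ticket_id=8: ✓ → 90
ticket_id=9: ✓ → 71
ticket_id=10: ✓ → 65
ticket_id=11: ✓ → 52
ticket_id=12: ✓ → 22
ticket_id=13: ✓ → 7
ticket_id=14: ✓ → 13
ticket_id=15: ✗
ticket_id=16: ✓ → 43
ticket_id=17: ✓ → 42
low_sum = 90 + 71 + 65 + 52 + 22 + 7 + 13 + 43 + 42 = 405

age_days_min=7, reopens_sum=65, low_sum=405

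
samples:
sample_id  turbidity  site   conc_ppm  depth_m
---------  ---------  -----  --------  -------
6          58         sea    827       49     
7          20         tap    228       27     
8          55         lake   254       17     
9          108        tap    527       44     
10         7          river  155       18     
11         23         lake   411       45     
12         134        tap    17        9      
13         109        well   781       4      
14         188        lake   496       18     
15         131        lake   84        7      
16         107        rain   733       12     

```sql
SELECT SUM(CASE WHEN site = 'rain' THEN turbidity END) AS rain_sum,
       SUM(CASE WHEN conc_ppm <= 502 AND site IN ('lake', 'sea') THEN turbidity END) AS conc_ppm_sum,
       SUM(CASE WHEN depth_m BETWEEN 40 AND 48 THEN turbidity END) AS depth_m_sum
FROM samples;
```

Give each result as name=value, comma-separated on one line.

rain_sum=107, conc_ppm_sum=397, depth_m_sum=131

[rain_sum: site = 'rain']
sample_id=6: ✗
sample_id=7: ✗
sample_id=8: ✗
sample_id=9: ✗
sample_id=10: ✗
sample_id=11: ✗
sample_id=12: ✗
sample_id=13: ✗
sample_id=14: ✗
sample_id=15: ✗
sample_id=16: ✓ → 107
rain_sum = 107
—
[conc_ppm_sum: conc_ppm <= 502 AND site IN ('lake', 'sea')]
sample_id=6: ✗
sample_id=7: ✗
sample_id=8: ✓ → 55
sample_id=9: ✗
sample_id=10: ✗
sample_id=11: ✓ → 23
sample_id=12: ✗
sample_id=13: ✗
sample_id=14: ✓ → 188
sample_id=15: ✓ → 131
sample_id=16: ✗
conc_ppm_sum = 55 + 23 + 188 + 131 = 397
—
[depth_m_sum: depth_m BETWEEN 40 AND 48]
sample_id=6: ✗
sample_id=7: ✗
sample_id=8: ✗
sample_id=9: ✓ → 108
sample_id=10: ✗
sample_id=11: ✓ → 23
sample_id=12: ✗
sample_id=13: ✗
sample_id=14: ✗
sample_id=15: ✗
sample_id=16: ✗
depth_m_sum = 108 + 23 = 131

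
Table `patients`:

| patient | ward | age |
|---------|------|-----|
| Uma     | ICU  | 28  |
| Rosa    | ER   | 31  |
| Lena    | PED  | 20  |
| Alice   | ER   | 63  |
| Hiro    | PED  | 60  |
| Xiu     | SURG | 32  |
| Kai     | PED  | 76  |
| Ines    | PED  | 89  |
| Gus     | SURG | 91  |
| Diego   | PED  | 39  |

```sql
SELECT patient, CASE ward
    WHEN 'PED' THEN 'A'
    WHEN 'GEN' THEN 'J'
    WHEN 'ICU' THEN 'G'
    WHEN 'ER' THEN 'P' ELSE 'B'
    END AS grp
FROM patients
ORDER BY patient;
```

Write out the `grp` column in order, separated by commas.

P, A, B, A, A, A, A, P, G, B

patient=Alice: ward='ER' → P
patient=Diego: ward='PED' → A
patient=Gus: ELSE → B
patient=Hiro: ward='PED' → A
patient=Ines: ward='PED' → A
patient=Kai: ward='PED' → A
patient=Lena: ward='PED' → A
patient=Rosa: ward='ER' → P
patient=Uma: ward='ICU' → G
patient=Xiu: ELSE → B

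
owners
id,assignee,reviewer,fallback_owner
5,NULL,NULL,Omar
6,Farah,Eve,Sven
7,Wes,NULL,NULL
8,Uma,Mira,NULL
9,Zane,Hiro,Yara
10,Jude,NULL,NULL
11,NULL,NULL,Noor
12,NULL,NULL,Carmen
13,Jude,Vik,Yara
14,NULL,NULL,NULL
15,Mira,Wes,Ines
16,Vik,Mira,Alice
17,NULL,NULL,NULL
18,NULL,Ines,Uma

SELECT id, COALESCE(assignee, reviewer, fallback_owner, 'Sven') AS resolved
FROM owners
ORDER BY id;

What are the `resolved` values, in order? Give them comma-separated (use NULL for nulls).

Omar, Farah, Wes, Uma, Zane, Jude, Noor, Carmen, Jude, Sven, Mira, Vik, Sven, Ines

id=5: assignee=NULL, reviewer=NULL, fallback_owner=Omar → Omar
id=6: assignee=Farah → Farah
id=7: assignee=Wes → Wes
id=8: assignee=Uma → Uma
id=9: assignee=Zane → Zane
id=10: assignee=Jude → Jude
id=11: assignee=NULL, reviewer=NULL, fallback_owner=Noor → Noor
id=12: assignee=NULL, reviewer=NULL, fallback_owner=Carmen → Carmen
id=13: assignee=Jude → Jude
id=14: assignee=NULL, reviewer=NULL, fallback_owner=NULL, → literal Sven → Sven
id=15: assignee=Mira → Mira
id=16: assignee=Vik → Vik
id=17: assignee=NULL, reviewer=NULL, fallback_owner=NULL, → literal Sven → Sven
id=18: assignee=NULL, reviewer=Ines → Ines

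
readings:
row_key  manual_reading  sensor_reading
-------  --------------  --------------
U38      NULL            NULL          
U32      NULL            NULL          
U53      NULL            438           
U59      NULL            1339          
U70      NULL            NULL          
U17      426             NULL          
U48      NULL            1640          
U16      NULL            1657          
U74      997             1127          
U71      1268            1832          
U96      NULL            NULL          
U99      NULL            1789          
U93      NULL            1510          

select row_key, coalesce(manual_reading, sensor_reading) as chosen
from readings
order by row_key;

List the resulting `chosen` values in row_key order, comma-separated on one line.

1657, 426, NULL, NULL, 1640, 438, 1339, NULL, 1268, 997, 1510, NULL, 1789

row_key=U16: manual_reading=NULL, sensor_reading=1657 → 1657
row_key=U17: manual_reading=426 → 426
row_key=U32: manual_reading=NULL, sensor_reading=NULL (all NULL) → NULL
row_key=U38: manual_reading=NULL, sensor_reading=NULL (all NULL) → NULL
row_key=U48: manual_reading=NULL, sensor_reading=1640 → 1640
row_key=U53: manual_reading=NULL, sensor_reading=438 → 438
row_key=U59: manual_reading=NULL, sensor_reading=1339 → 1339
row_key=U70: manual_reading=NULL, sensor_reading=NULL (all NULL) → NULL
row_key=U71: manual_reading=1268 → 1268
row_key=U74: manual_reading=997 → 997
row_key=U93: manual_reading=NULL, sensor_reading=1510 → 1510
row_key=U96: manual_reading=NULL, sensor_reading=NULL (all NULL) → NULL
row_key=U99: manual_reading=NULL, sensor_reading=1789 → 1789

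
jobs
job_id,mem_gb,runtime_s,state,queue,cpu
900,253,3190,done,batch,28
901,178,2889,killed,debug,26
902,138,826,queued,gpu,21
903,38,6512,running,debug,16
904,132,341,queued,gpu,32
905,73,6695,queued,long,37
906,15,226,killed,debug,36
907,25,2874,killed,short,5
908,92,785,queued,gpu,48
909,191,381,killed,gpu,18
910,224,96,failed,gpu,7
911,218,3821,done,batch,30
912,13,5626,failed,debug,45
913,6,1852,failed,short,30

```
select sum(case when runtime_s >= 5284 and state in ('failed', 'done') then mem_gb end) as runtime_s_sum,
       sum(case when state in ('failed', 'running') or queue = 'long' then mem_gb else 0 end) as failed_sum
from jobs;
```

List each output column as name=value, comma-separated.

[runtime_s_sum: runtime_s >= 5284 and state in ('failed', 'done')]
job_id=900: ✗
job_id=901: ✗
job_id=902: ✗
job_id=903: ✗
job_id=904: ✗
job_id=905: ✗
job_id=906: ✗
job_id=907: ✗
job_id=908: ✗
job_id=909: ✗
job_id=910: ✗
job_id=911: ✗
job_id=912: ✓ → 13
job_id=913: ✗
runtime_s_sum = 13
—
[failed_sum: state in ('failed', 'running') or queue = 'long']
job_id=900: ✗
job_id=901: ✗
job_id=902: ✗
job_id=903: ✓ → 38
job_id=904: ✗
job_id=905: ✓ → 73
job_id=906: ✗
job_id=907: ✗
job_id=908: ✗
job_id=909: ✗
job_id=910: ✓ → 224
job_id=911: ✗
job_id=912: ✓ → 13
job_id=913: ✓ → 6
failed_sum = 38 + 73 + 224 + 13 + 6 = 354

runtime_s_sum=13, failed_sum=354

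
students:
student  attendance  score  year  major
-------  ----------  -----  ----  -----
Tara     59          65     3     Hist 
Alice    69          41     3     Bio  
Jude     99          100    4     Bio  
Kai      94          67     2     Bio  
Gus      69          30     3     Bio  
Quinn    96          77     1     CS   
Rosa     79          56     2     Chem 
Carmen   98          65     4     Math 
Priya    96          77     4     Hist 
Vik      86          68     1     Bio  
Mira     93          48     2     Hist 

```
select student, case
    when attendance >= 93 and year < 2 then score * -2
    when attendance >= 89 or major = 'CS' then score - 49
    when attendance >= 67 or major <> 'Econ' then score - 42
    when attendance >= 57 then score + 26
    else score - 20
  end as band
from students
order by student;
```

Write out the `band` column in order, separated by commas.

-1, 16, -12, 51, 18, -1, 28, -154, 14, 23, 26

student=Alice: attendance >= 67 or major <> 'Econ' → -1
student=Carmen: attendance >= 89 or major = 'CS' → 16
student=Gus: attendance >= 67 or major <> 'Econ' → -12
student=Jude: attendance >= 89 or major = 'CS' → 51
student=Kai: attendance >= 89 or major = 'CS' → 18
student=Mira: attendance >= 89 or major = 'CS' → -1
student=Priya: attendance >= 89 or major = 'CS' → 28
student=Quinn: attendance >= 93 and year < 2 → -154
student=Rosa: attendance >= 67 or major <> 'Econ' → 14
student=Tara: attendance >= 67 or major <> 'Econ' → 23
student=Vik: attendance >= 67 or major <> 'Econ' → 26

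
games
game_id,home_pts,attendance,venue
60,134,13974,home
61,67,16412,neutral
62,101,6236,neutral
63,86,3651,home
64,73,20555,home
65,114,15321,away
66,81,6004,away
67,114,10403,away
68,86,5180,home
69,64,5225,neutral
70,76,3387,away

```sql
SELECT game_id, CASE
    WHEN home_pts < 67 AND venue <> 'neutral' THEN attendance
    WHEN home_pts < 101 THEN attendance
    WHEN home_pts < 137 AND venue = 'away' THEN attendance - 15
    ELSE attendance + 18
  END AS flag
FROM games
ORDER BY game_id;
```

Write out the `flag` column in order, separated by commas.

game_id=60: ELSE → 13992
game_id=61: home_pts < 101 → 16412
game_id=62: ELSE → 6254
game_id=63: home_pts < 101 → 3651
game_id=64: home_pts < 101 → 20555
game_id=65: home_pts < 137 AND venue = 'away' → 15306
game_id=66: home_pts < 101 → 6004
game_id=67: home_pts < 137 AND venue = 'away' → 10388
game_id=68: home_pts < 101 → 5180
game_id=69: home_pts < 101 → 5225
game_id=70: home_pts < 101 → 3387

13992, 16412, 6254, 3651, 20555, 15306, 6004, 10388, 5180, 5225, 3387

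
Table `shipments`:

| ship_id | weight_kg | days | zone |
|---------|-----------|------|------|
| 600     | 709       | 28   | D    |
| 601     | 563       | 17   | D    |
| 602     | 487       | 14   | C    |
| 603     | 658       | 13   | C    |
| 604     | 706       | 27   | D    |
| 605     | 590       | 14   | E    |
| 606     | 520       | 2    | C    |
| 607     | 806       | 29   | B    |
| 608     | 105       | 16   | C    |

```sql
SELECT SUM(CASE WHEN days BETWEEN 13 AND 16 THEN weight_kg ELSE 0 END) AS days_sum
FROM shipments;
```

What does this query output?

ship_id=600: ✗
ship_id=601: ✗
ship_id=602: ✓ → 487
ship_id=603: ✓ → 658
ship_id=604: ✗
ship_id=605: ✓ → 590
ship_id=606: ✗
ship_id=607: ✗
ship_id=608: ✓ → 105
days_sum = 487 + 658 + 590 + 105 = 1840

1840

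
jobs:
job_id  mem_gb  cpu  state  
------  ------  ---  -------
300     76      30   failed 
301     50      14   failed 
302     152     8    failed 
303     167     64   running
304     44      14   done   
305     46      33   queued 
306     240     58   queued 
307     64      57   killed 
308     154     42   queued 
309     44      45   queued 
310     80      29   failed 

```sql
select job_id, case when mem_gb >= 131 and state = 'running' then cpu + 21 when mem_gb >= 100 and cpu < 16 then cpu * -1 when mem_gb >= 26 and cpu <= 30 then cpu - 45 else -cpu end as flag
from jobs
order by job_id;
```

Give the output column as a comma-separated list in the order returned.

-15, -31, -8, 85, -31, -33, -58, -57, -42, -45, -16

job_id=300: mem_gb >= 26 and cpu <= 30 → -15
job_id=301: mem_gb >= 26 and cpu <= 30 → -31
job_id=302: mem_gb >= 100 and cpu < 16 → -8
job_id=303: mem_gb >= 131 and state = 'running' → 85
job_id=304: mem_gb >= 26 and cpu <= 30 → -31
job_id=305: ELSE → -33
job_id=306: ELSE → -58
job_id=307: ELSE → -57
job_id=308: ELSE → -42
job_id=309: ELSE → -45
job_id=310: mem_gb >= 26 and cpu <= 30 → -16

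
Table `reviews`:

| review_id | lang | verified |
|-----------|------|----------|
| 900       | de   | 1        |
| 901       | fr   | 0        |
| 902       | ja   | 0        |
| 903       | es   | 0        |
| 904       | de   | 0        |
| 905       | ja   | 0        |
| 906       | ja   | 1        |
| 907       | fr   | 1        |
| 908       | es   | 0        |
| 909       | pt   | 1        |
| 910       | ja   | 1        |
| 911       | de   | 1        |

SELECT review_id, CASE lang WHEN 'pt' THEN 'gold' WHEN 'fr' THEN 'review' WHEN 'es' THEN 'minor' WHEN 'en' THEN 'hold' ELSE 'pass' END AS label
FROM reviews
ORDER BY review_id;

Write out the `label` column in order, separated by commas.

pass, review, pass, minor, pass, pass, pass, review, minor, gold, pass, pass

review_id=900: ELSE → pass
review_id=901: lang='fr' → review
review_id=902: ELSE → pass
review_id=903: lang='es' → minor
review_id=904: ELSE → pass
review_id=905: ELSE → pass
review_id=906: ELSE → pass
review_id=907: lang='fr' → review
review_id=908: lang='es' → minor
review_id=909: lang='pt' → gold
review_id=910: ELSE → pass
review_id=911: ELSE → pass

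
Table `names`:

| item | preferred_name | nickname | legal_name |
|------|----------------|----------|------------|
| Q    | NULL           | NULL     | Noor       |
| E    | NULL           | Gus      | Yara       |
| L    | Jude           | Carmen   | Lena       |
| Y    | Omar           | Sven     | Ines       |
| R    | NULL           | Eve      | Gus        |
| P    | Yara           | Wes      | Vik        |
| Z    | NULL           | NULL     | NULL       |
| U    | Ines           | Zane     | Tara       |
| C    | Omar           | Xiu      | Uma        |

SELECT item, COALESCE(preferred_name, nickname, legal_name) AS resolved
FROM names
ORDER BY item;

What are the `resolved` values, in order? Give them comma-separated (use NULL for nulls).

Omar, Gus, Jude, Yara, Noor, Eve, Ines, Omar, NULL

item=C: preferred_name=Omar → Omar
item=E: preferred_name=NULL, nickname=Gus → Gus
item=L: preferred_name=Jude → Jude
item=P: preferred_name=Yara → Yara
item=Q: preferred_name=NULL, nickname=NULL, legal_name=Noor → Noor
item=R: preferred_name=NULL, nickname=Eve → Eve
item=U: preferred_name=Ines → Ines
item=Y: preferred_name=Omar → Omar
item=Z: preferred_name=NULL, nickname=NULL, legal_name=NULL (all NULL) → NULL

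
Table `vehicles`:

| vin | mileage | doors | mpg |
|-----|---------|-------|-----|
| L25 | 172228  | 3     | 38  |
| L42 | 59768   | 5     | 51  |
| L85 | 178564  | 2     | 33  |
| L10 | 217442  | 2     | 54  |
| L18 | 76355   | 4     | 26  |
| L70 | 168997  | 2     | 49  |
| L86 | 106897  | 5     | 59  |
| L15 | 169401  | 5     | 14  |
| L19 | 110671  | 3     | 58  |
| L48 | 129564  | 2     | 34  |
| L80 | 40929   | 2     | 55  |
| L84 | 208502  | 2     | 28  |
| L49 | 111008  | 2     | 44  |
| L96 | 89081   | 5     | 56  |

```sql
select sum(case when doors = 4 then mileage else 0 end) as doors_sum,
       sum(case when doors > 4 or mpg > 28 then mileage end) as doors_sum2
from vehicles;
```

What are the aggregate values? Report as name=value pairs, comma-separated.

[doors_sum: doors = 4]
vin=L25: ✗
vin=L42: ✗
vin=L85: ✗
vin=L10: ✗
vin=L18: ✓ → 76355
vin=L70: ✗
vin=L86: ✗
vin=L15: ✗
vin=L19: ✗
vin=L48: ✗
vin=L80: ✗
vin=L84: ✗
vin=L49: ✗
vin=L96: ✗
doors_sum = 76355
—
[doors_sum2: doors > 4 or mpg > 28]
vin=L25: ✓ → 172228
vin=L42: ✓ → 59768
vin=L85: ✓ → 178564
vin=L10: ✓ → 217442
vin=L18: ✗
vin=L70: ✓ → 168997
vin=L86: ✓ → 106897
vin=L15: ✓ → 169401
vin=L19: ✓ → 110671
vin=L48: ✓ → 129564
vin=L80: ✓ → 40929
vin=L84: ✗
vin=L49: ✓ → 111008
vin=L96: ✓ → 89081
doors_sum2 = 172228 + 59768 + 178564 + 217442 + 168997 + 106897 + 169401 + 110671 + 129564 + 40929 + 111008 + 89081 = 1554550

doors_sum=76355, doors_sum2=1554550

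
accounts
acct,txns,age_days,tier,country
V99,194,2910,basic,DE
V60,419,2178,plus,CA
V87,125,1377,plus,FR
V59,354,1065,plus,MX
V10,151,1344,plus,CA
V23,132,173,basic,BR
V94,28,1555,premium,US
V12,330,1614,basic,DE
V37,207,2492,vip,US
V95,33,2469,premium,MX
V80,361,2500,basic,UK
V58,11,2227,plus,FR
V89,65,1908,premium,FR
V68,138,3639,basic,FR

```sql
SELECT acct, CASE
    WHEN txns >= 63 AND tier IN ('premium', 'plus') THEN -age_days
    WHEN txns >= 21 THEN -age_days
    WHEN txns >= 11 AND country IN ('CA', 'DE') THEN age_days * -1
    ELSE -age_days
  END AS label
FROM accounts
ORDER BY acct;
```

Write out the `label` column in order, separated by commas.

acct=V10: txns >= 63 AND tier IN ('premium', 'plus') → -1344
acct=V12: txns >= 21 → -1614
acct=V23: txns >= 21 → -173
acct=V37: txns >= 21 → -2492
acct=V58: ELSE → -2227
acct=V59: txns >= 63 AND tier IN ('premium', 'plus') → -1065
acct=V60: txns >= 63 AND tier IN ('premium', 'plus') → -2178
acct=V68: txns >= 21 → -3639
acct=V80: txns >= 21 → -2500
acct=V87: txns >= 63 AND tier IN ('premium', 'plus') → -1377
acct=V89: txns >= 63 AND tier IN ('premium', 'plus') → -1908
acct=V94: txns >= 21 → -1555
acct=V95: txns >= 21 → -2469
acct=V99: txns >= 21 → -2910

-1344, -1614, -173, -2492, -2227, -1065, -2178, -3639, -2500, -1377, -1908, -1555, -2469, -2910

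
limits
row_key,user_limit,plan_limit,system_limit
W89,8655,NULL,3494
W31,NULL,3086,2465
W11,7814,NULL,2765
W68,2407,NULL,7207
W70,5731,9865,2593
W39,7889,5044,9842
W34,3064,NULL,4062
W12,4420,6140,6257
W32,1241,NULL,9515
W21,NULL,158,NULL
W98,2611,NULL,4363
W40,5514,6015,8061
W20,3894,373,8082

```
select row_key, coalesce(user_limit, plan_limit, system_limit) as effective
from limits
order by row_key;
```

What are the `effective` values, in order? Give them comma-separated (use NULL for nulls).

row_key=W11: user_limit=7814 → 7814
row_key=W12: user_limit=4420 → 4420
row_key=W20: user_limit=3894 → 3894
row_key=W21: user_limit=NULL, plan_limit=158 → 158
row_key=W31: user_limit=NULL, plan_limit=3086 → 3086
row_key=W32: user_limit=1241 → 1241
row_key=W34: user_limit=3064 → 3064
row_key=W39: user_limit=7889 → 7889
row_key=W40: user_limit=5514 → 5514
row_key=W68: user_limit=2407 → 2407
row_key=W70: user_limit=5731 → 5731
row_key=W89: user_limit=8655 → 8655
row_key=W98: user_limit=2611 → 2611

7814, 4420, 3894, 158, 3086, 1241, 3064, 7889, 5514, 2407, 5731, 8655, 2611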